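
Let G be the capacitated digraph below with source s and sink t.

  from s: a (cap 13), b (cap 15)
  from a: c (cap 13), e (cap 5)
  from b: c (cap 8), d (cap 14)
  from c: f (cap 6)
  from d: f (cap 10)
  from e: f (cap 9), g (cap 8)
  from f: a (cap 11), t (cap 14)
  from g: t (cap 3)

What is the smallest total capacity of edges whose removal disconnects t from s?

17

Augment s→a→c→f→t: bottleneck 6, flow now 6.
Augment s→a→e→f→t: bottleneck 5, flow now 11.
Augment s→b→d→f→t: bottleneck 3, flow now 14.
Augment s→b→d→f→e→g→t: bottleneck 3, flow now 17. (uses reverse residual edge)
No augmenting path remains; maximum flow = 17.
By max-flow min-cut, the minimum cut capacity equals the max flow.
In the residual graph, reachable from s: {s, a, b, c, d, e, f, g}.
Min-cut edges: f→t (14), g→t (3); capacity 14 + 3 = 17.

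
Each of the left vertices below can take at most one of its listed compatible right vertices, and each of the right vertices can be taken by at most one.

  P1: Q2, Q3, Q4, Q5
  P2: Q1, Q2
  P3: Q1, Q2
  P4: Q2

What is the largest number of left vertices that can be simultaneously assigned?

Unit-capacity flow: source→left, listed edges, right→sink; max matching = max flow.
Augmenting path P1→Q2 (+1); matched 1.
Augmenting path P2→Q1 (+1); matched 2.
Augmenting path P3→Q2→P1→Q3 (+1); matched 3.
No augmenting path remains; maximum matching = 3.
König certificate: {P1, Q1, Q2} is a vertex cover of size 3 (every listed pair touches it), so no matching can be larger.

3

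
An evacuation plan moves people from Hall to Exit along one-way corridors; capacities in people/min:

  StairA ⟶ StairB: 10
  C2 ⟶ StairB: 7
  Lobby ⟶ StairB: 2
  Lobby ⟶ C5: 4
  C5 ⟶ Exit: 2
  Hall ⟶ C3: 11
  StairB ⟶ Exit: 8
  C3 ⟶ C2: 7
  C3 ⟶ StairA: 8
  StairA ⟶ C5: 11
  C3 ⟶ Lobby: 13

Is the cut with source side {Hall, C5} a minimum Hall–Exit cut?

No — its capacity is 13, but the minimum cut has capacity 10.

Given cut capacity: 11 + 2 = 13.
Augment Hall→C3→C2→StairB→Exit: bottleneck 7, flow now 7.
Augment Hall→C3→StairA→StairB→Exit: bottleneck 1, flow now 8.
Augment Hall→C3→StairA→C5→Exit: bottleneck 2, flow now 10.
No augmenting path remains; maximum flow = 10.
In the residual graph, reachable from Hall: {Hall, C3, C2, StairA, Lobby, StairB, C5}.
Min-cut edges: StairB→Exit (8), C5→Exit (2); capacity 8 + 2 = 10.
Cut capacity 13 exceeds the max flow 10, so it is not minimum.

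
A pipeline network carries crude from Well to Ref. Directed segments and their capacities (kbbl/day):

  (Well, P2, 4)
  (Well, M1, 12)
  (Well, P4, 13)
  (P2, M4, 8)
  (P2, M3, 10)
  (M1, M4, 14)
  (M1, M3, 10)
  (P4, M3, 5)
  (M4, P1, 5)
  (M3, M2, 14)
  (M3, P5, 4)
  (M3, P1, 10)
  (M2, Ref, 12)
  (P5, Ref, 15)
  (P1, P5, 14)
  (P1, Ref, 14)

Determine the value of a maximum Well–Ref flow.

21

Augment Well→P2→M4→P1→Ref: bottleneck 4, flow now 4.
Augment Well→M1→M4→P1→Ref: bottleneck 1, flow now 5.
Augment Well→M1→M3→M2→Ref: bottleneck 10, flow now 15.
Augment Well→P4→M3→M2→Ref: bottleneck 2, flow now 17.
Augment Well→P4→M3→P5→Ref: bottleneck 3, flow now 20.
Augment Well→M1→M4→P2→M3→P5→Ref: bottleneck 1, flow now 21. (uses reverse residual edge)
No augmenting path remains; maximum flow = 21.
In the residual graph, reachable from Well: {Well, P4}.
Min-cut edges: Well→P2 (4), Well→M1 (12), P4→M3 (5); capacity 4 + 12 + 5 = 21.
This cut is saturated, so no flow can exceed 21.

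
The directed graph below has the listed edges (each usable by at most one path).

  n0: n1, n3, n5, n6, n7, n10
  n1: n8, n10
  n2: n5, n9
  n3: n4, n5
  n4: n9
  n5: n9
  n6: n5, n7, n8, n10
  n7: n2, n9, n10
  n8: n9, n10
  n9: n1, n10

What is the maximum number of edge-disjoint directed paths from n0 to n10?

6

Assign every edge capacity 1; by Menger, the answer equals the max flow.
Path n0→n10 (+1); total 1.
Path n0→n1→n10 (+1); total 2.
Path n0→n6→n10 (+1); total 3.
Path n0→n7→n10 (+1); total 4.
Path n0→n5→n9→n10 (+1); total 5.
Path n0→n3→n4→n9→n1→n8→n10 (+1); total 6.
No residual n0→n10 path; max flow = 6.
Certifying cut of size 6: {n0→n1, n0→n10, n0→n3, n0→n5, n0→n6, n0→n7}.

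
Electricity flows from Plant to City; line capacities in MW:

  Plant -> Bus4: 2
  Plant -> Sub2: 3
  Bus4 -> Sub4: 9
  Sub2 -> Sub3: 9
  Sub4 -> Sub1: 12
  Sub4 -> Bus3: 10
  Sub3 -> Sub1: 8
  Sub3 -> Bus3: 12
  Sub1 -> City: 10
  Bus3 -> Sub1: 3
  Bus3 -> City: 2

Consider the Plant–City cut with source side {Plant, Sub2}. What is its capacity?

Edges leaving {Plant, Sub2}: Plant→Bus4 (2), Sub2→Sub3 (9).
Cut capacity = 2 + 9 = 11.

11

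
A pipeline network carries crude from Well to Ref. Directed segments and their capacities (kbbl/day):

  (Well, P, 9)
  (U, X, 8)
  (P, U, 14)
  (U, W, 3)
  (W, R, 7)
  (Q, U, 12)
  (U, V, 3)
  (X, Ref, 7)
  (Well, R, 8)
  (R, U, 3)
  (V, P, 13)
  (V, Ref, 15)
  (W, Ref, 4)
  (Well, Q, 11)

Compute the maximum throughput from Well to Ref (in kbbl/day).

Augment Well→P→U→V→Ref: bottleneck 3, flow now 3.
Augment Well→P→U→W→Ref: bottleneck 3, flow now 6.
Augment Well→P→U→X→Ref: bottleneck 3, flow now 9.
Augment Well→Q→U→X→Ref: bottleneck 4, flow now 13.
No augmenting path remains; maximum flow = 13.
In the residual graph, reachable from Well: {Well, P, Q, R, U, X}.
Min-cut edges: U→V (3), U→W (3), X→Ref (7); capacity 3 + 3 + 7 = 13.
This cut is saturated, so no flow can exceed 13.

13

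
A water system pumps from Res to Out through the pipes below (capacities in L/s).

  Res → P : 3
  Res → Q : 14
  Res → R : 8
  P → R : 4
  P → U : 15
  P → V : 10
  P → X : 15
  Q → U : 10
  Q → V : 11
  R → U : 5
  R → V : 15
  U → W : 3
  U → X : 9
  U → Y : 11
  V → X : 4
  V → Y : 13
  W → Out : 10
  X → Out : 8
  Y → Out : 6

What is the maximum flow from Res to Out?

Augment Res→P→X→Out: bottleneck 3, flow now 3.
Augment Res→Q→U→W→Out: bottleneck 3, flow now 6.
Augment Res→Q→U→X→Out: bottleneck 5, flow now 11.
Augment Res→Q→U→Y→Out: bottleneck 2, flow now 13.
Augment Res→Q→V→Y→Out: bottleneck 4, flow now 17.
No augmenting path remains; maximum flow = 17.
In the residual graph, reachable from Res: {Res, P, Q, R, U, V, X, Y}.
Min-cut edges: U→W (3), X→Out (8), Y→Out (6); capacity 3 + 8 + 6 = 17.
This cut is saturated, so no flow can exceed 17.

17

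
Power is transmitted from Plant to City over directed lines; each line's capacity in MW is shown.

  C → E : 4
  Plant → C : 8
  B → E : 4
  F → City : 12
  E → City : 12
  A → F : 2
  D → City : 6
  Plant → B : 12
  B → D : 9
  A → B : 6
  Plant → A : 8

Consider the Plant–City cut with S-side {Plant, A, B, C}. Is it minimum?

No — its capacity is 19, but the minimum cut has capacity 16.

Given cut capacity: 2 + 9 + 4 + 4 = 19.
Augment Plant→A→F→City: bottleneck 2, flow now 2.
Augment Plant→B→D→City: bottleneck 6, flow now 8.
Augment Plant→B→E→City: bottleneck 4, flow now 12.
Augment Plant→C→E→City: bottleneck 4, flow now 16.
No augmenting path remains; maximum flow = 16.
In the residual graph, reachable from Plant: {Plant, A, B, C, D}.
Min-cut edges: A→F (2), B→E (4), C→E (4), D→City (6); capacity 2 + 4 + 4 + 6 = 16.
Cut capacity 19 exceeds the max flow 16, so it is not minimum.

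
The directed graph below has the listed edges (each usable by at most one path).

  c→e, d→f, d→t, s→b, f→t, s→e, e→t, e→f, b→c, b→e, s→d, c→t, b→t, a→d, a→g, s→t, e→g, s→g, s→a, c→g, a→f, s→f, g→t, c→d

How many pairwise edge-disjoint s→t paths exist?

6

Assign every edge capacity 1; by Menger, the answer equals the max flow.
Path s→t (+1); total 1.
Path s→b→t (+1); total 2.
Path s→d→t (+1); total 3.
Path s→e→t (+1); total 4.
Path s→f→t (+1); total 5.
Path s→g→t (+1); total 6.
No residual s→t path; max flow = 6.
Certifying cut of size 6: {d→t, f→t, g→t, s→b, s→e, s→t}.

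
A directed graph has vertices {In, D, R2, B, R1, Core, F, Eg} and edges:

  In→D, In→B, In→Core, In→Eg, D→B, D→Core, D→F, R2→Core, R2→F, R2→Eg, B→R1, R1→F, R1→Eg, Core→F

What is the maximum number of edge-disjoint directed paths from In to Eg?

Assign every edge capacity 1; by Menger, the answer equals the max flow.
Path In→Eg (+1); total 1.
Path In→B→R1→Eg (+1); total 2.
No residual In→Eg path; max flow = 2.
Certifying cut of size 2: {B→R1, In→Eg}.

2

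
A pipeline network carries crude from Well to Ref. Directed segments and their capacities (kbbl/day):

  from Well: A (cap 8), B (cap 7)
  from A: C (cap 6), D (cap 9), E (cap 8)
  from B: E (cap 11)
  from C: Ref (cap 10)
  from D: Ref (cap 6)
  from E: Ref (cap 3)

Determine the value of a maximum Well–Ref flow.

11

Augment Well→A→C→Ref: bottleneck 6, flow now 6.
Augment Well→A→D→Ref: bottleneck 2, flow now 8.
Augment Well→B→E→Ref: bottleneck 3, flow now 11.
No augmenting path remains; maximum flow = 11.
In the residual graph, reachable from Well: {Well, B, E}.
Min-cut edges: Well→A (8), E→Ref (3); capacity 8 + 3 = 11.
This cut is saturated, so no flow can exceed 11.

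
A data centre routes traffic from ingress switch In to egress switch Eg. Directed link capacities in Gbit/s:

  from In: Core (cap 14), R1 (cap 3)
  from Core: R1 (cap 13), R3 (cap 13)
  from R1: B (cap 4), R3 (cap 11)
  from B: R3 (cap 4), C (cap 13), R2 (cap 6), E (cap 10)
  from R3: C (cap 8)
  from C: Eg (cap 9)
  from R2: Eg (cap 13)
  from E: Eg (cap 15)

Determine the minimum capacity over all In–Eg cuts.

Augment In→Core→R3→C→Eg: bottleneck 8, flow now 8.
Augment In→R1→B→C→Eg: bottleneck 1, flow now 9.
Augment In→R1→B→R2→Eg: bottleneck 2, flow now 11.
Augment In→Core→R1→B→R2→Eg: bottleneck 1, flow now 12.
No augmenting path remains; maximum flow = 12.
By max-flow min-cut, the minimum cut capacity equals the max flow.
In the residual graph, reachable from In: {In, Core, R1, R3}.
Min-cut edges: R1→B (4), R3→C (8); capacity 4 + 8 = 12.

12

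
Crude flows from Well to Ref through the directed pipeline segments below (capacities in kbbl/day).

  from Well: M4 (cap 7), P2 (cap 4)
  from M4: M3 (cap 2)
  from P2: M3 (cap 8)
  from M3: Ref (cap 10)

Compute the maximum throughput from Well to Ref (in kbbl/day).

Augment Well→M4→M3→Ref: bottleneck 2, flow now 2.
Augment Well→P2→M3→Ref: bottleneck 4, flow now 6.
No augmenting path remains; maximum flow = 6.
In the residual graph, reachable from Well: {Well, M4}.
Min-cut edges: Well→P2 (4), M4→M3 (2); capacity 4 + 2 = 6.
This cut is saturated, so no flow can exceed 6.

6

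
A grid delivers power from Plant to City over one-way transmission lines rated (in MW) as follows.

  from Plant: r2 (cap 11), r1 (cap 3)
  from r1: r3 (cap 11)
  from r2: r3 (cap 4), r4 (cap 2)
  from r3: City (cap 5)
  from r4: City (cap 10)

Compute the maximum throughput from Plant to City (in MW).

Augment Plant→r1→r3→City: bottleneck 3, flow now 3.
Augment Plant→r2→r3→City: bottleneck 2, flow now 5.
Augment Plant→r2→r4→City: bottleneck 2, flow now 7.
No augmenting path remains; maximum flow = 7.
In the residual graph, reachable from Plant: {Plant, r1, r2, r3}.
Min-cut edges: r2→r4 (2), r3→City (5); capacity 2 + 5 = 7.
This cut is saturated, so no flow can exceed 7.

7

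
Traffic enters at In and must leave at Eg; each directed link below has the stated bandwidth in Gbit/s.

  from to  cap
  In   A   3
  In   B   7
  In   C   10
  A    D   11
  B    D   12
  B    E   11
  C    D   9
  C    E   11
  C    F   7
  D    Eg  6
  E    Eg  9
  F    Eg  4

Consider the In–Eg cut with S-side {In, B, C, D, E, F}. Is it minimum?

No — its capacity is 22, but the minimum cut has capacity 19.

Given cut capacity: 3 + 6 + 9 + 4 = 22.
Augment In→A→D→Eg: bottleneck 3, flow now 3.
Augment In→B→D→Eg: bottleneck 3, flow now 6.
Augment In→B→E→Eg: bottleneck 4, flow now 10.
Augment In→C→E→Eg: bottleneck 5, flow now 15.
Augment In→C→F→Eg: bottleneck 4, flow now 19.
No augmenting path remains; maximum flow = 19.
In the residual graph, reachable from In: {In, A, B, C, D, E, F}.
Min-cut edges: D→Eg (6), E→Eg (9), F→Eg (4); capacity 6 + 9 + 4 = 19.
Cut capacity 22 exceeds the max flow 19, so it is not minimum.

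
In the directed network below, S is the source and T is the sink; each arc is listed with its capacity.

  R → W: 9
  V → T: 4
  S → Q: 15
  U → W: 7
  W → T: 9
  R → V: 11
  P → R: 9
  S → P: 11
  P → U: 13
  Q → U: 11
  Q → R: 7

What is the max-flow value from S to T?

Augment S→P→R→V→T: bottleneck 4, flow now 4.
Augment S→P→R→W→T: bottleneck 5, flow now 9.
Augment S→P→U→W→T: bottleneck 2, flow now 11.
Augment S→Q→R→W→T: bottleneck 2, flow now 13.
No augmenting path remains; maximum flow = 13.
In the residual graph, reachable from S: {S, P, Q, R, U, V, W}.
Min-cut edges: V→T (4), W→T (9); capacity 4 + 9 = 13.
This cut is saturated, so no flow can exceed 13.

13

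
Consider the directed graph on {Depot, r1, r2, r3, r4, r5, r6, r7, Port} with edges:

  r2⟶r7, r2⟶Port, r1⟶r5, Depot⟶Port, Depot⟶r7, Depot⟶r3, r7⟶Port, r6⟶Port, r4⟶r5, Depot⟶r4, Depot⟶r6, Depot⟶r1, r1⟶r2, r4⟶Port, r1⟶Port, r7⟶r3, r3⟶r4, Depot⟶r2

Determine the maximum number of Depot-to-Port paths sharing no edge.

Assign every edge capacity 1; by Menger, the answer equals the max flow.
Path Depot→Port (+1); total 1.
Path Depot→r1→Port (+1); total 2.
Path Depot→r2→Port (+1); total 3.
Path Depot→r4→Port (+1); total 4.
Path Depot→r6→Port (+1); total 5.
Path Depot→r7→Port (+1); total 6.
No residual Depot→Port path; max flow = 6.
Certifying cut of size 6: {Depot→Port, Depot→r1, Depot→r2, Depot→r6, Depot→r7, r4→Port}.

6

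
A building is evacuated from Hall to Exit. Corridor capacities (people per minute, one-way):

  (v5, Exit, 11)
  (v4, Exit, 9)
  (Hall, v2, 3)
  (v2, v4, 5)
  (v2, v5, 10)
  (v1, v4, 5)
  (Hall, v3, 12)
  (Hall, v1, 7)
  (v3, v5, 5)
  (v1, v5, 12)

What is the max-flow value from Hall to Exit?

Augment Hall→v1→v4→Exit: bottleneck 5, flow now 5.
Augment Hall→v1→v5→Exit: bottleneck 2, flow now 7.
Augment Hall→v2→v4→Exit: bottleneck 3, flow now 10.
Augment Hall→v3→v5→Exit: bottleneck 5, flow now 15.
No augmenting path remains; maximum flow = 15.
In the residual graph, reachable from Hall: {Hall, v3}.
Min-cut edges: Hall→v1 (7), Hall→v2 (3), v3→v5 (5); capacity 7 + 3 + 5 = 15.
This cut is saturated, so no flow can exceed 15.

15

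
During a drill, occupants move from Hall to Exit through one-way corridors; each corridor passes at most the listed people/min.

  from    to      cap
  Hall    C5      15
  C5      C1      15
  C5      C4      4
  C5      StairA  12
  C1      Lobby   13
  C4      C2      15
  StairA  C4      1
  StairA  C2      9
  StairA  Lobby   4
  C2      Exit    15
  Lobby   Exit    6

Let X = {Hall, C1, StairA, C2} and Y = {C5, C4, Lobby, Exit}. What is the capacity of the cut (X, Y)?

48

Edges leaving {Hall, C1, StairA, C2}: Hall→C5 (15), C1→Lobby (13), StairA→C4 (1), StairA→Lobby (4), C2→Exit (15).
Cut capacity = 15 + 13 + 1 + 4 + 15 = 48.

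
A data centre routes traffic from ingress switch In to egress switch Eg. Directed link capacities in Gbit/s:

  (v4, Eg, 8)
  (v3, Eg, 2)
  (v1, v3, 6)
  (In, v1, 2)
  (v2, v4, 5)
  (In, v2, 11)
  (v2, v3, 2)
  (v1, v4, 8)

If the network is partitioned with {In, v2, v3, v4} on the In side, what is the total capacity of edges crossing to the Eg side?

Edges leaving {In, v2, v3, v4}: In→v1 (2), v3→Eg (2), v4→Eg (8).
Cut capacity = 2 + 2 + 8 = 12.

12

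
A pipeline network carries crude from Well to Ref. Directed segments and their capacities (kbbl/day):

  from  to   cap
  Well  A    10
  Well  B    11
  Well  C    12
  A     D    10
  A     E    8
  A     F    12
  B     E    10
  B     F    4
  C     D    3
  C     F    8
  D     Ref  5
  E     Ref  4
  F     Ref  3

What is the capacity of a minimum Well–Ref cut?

12

Augment Well→A→D→Ref: bottleneck 5, flow now 5.
Augment Well→A→E→Ref: bottleneck 4, flow now 9.
Augment Well→A→F→Ref: bottleneck 1, flow now 10.
Augment Well→B→F→Ref: bottleneck 2, flow now 12.
No augmenting path remains; maximum flow = 12.
By max-flow min-cut, the minimum cut capacity equals the max flow.
In the residual graph, reachable from Well: {Well, A, B, C, D, E, F}.
Min-cut edges: D→Ref (5), E→Ref (4), F→Ref (3); capacity 5 + 4 + 3 = 12.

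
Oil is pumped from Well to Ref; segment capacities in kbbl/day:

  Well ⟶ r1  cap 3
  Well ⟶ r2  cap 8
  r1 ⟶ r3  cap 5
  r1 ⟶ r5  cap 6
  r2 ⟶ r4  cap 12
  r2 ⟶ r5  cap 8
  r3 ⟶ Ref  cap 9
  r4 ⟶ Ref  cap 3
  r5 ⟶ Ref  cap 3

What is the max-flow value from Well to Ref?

9

Augment Well→r1→r3→Ref: bottleneck 3, flow now 3.
Augment Well→r2→r4→Ref: bottleneck 3, flow now 6.
Augment Well→r2→r5→Ref: bottleneck 3, flow now 9.
No augmenting path remains; maximum flow = 9.
In the residual graph, reachable from Well: {Well, r2, r4, r5}.
Min-cut edges: Well→r1 (3), r4→Ref (3), r5→Ref (3); capacity 3 + 3 + 3 = 9.
This cut is saturated, so no flow can exceed 9.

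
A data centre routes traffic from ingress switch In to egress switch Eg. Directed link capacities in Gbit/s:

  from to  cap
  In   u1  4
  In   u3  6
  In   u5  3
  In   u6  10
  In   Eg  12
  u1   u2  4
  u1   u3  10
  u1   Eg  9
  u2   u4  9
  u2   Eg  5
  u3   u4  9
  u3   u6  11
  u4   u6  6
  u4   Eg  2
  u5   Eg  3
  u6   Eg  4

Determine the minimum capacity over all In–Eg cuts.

25

Augment In→Eg: bottleneck 12, flow now 12.
Augment In→u1→Eg: bottleneck 4, flow now 16.
Augment In→u5→Eg: bottleneck 3, flow now 19.
Augment In→u6→Eg: bottleneck 4, flow now 23.
Augment In→u3→u4→Eg: bottleneck 2, flow now 25.
No augmenting path remains; maximum flow = 25.
By max-flow min-cut, the minimum cut capacity equals the max flow.
In the residual graph, reachable from In: {In, u3, u4, u6}.
Min-cut edges: In→u1 (4), In→u5 (3), In→Eg (12), u4→Eg (2), u6→Eg (4); capacity 4 + 3 + 12 + 2 + 4 = 25.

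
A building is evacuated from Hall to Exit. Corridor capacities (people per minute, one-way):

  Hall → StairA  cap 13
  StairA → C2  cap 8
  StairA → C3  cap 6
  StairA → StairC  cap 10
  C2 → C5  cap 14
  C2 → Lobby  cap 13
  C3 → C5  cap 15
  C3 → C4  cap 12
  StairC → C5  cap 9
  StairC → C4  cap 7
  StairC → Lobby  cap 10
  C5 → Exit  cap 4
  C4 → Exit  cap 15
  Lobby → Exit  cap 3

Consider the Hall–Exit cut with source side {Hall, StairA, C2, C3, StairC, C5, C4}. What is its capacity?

42

Edges leaving {Hall, StairA, C2, C3, StairC, C5, C4}: C2→Lobby (13), StairC→Lobby (10), C5→Exit (4), C4→Exit (15).
Cut capacity = 13 + 10 + 4 + 15 = 42.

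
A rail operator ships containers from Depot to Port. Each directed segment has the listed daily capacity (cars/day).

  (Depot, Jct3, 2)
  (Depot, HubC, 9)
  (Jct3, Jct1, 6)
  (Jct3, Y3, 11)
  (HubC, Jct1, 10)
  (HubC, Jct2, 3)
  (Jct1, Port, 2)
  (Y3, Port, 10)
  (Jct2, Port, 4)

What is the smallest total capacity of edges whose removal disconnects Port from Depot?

Augment Depot→Jct3→Jct1→Port: bottleneck 2, flow now 2.
Augment Depot→HubC→Jct2→Port: bottleneck 3, flow now 5.
Augment Depot→HubC→Jct1→Jct3→Y3→Port: bottleneck 2, flow now 7. (uses reverse residual edge)
No augmenting path remains; maximum flow = 7.
By max-flow min-cut, the minimum cut capacity equals the max flow.
In the residual graph, reachable from Depot: {Depot, HubC, Jct1}.
Min-cut edges: Depot→Jct3 (2), HubC→Jct2 (3), Jct1→Port (2); capacity 2 + 3 + 2 = 7.

7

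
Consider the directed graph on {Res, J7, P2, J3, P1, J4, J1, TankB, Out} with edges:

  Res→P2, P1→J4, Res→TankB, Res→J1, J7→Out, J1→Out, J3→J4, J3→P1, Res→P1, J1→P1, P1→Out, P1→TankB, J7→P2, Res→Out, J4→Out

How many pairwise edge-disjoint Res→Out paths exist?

3

Assign every edge capacity 1; by Menger, the answer equals the max flow.
Path Res→Out (+1); total 1.
Path Res→P1→Out (+1); total 2.
Path Res→J1→Out (+1); total 3.
No residual Res→Out path; max flow = 3.
Certifying cut of size 3: {Res→J1, Res→Out, Res→P1}.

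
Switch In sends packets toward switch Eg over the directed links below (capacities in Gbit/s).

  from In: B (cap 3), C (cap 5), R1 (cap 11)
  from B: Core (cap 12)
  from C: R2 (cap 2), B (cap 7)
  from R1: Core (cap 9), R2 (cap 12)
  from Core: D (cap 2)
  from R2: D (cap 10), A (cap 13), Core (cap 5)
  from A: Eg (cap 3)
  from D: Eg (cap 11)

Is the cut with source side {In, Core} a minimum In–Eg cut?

No — its capacity is 21, but the minimum cut has capacity 14.

Given cut capacity: 3 + 5 + 11 + 2 = 21.
Augment In→B→Core→D→Eg: bottleneck 2, flow now 2.
Augment In→C→R2→A→Eg: bottleneck 2, flow now 4.
Augment In→R1→R2→A→Eg: bottleneck 1, flow now 5.
Augment In→R1→R2→D→Eg: bottleneck 9, flow now 14.
No augmenting path remains; maximum flow = 14.
In the residual graph, reachable from In: {In, B, C, R1, Core, R2, A, D}.
Min-cut edges: A→Eg (3), D→Eg (11); capacity 3 + 11 = 14.
Cut capacity 21 exceeds the max flow 14, so it is not minimum.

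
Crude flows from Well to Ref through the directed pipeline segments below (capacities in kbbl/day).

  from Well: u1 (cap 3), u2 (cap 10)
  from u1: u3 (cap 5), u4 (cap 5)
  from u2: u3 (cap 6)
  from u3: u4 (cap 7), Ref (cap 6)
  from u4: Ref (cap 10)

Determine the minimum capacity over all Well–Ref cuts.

Augment Well→u1→u3→Ref: bottleneck 3, flow now 3.
Augment Well→u2→u3→Ref: bottleneck 3, flow now 6.
Augment Well→u2→u3→u4→Ref: bottleneck 3, flow now 9.
No augmenting path remains; maximum flow = 9.
By max-flow min-cut, the minimum cut capacity equals the max flow.
In the residual graph, reachable from Well: {Well, u2}.
Min-cut edges: Well→u1 (3), u2→u3 (6); capacity 3 + 6 = 9.

9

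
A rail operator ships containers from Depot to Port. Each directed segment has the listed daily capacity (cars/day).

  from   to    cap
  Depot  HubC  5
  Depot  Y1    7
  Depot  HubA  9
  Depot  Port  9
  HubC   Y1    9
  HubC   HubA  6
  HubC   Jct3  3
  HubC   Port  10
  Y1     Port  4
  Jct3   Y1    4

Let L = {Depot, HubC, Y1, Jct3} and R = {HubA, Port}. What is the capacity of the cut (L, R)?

Edges leaving {Depot, HubC, Y1, Jct3}: Depot→HubA (9), Depot→Port (9), HubC→HubA (6), HubC→Port (10), Y1→Port (4).
Cut capacity = 9 + 9 + 6 + 10 + 4 = 38.

38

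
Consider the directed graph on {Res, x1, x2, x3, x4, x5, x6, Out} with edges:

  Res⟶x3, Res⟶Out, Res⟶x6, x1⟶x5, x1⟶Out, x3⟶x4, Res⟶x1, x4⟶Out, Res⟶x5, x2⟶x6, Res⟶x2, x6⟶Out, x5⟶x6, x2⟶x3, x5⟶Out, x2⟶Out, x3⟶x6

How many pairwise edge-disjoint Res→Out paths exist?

Assign every edge capacity 1; by Menger, the answer equals the max flow.
Path Res→Out (+1); total 1.
Path Res→x1→Out (+1); total 2.
Path Res→x2→Out (+1); total 3.
Path Res→x5→Out (+1); total 4.
Path Res→x6→Out (+1); total 5.
Path Res→x3→x4→Out (+1); total 6.
No residual Res→Out path; max flow = 6.
Certifying cut of size 6: {Res→Out, Res→x1, Res→x2, Res→x3, Res→x5, Res→x6}.

6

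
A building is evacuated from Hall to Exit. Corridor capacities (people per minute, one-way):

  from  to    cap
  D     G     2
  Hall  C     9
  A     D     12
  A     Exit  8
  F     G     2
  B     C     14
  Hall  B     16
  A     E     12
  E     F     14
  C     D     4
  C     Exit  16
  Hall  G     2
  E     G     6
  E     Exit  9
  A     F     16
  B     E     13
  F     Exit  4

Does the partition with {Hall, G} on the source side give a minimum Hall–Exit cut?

Yes — it is a minimum cut (capacity 25).

Given cut capacity: 16 + 9 = 25.
Augment Hall→C→Exit: bottleneck 9, flow now 9.
Augment Hall→B→C→Exit: bottleneck 7, flow now 16.
Augment Hall→B→E→Exit: bottleneck 9, flow now 25.
No augmenting path remains; maximum flow = 25.
Cut capacity 25 equals the max flow, so it is a minimum cut.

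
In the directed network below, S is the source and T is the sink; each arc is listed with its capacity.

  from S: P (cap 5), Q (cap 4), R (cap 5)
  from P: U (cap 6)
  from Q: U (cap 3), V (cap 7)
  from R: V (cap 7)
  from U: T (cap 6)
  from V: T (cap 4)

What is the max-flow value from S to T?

Augment S→P→U→T: bottleneck 5, flow now 5.
Augment S→Q→U→T: bottleneck 1, flow now 6.
Augment S→Q→V→T: bottleneck 3, flow now 9.
Augment S→R→V→T: bottleneck 1, flow now 10.
No augmenting path remains; maximum flow = 10.
In the residual graph, reachable from S: {S, P, Q, R, U, V}.
Min-cut edges: U→T (6), V→T (4); capacity 6 + 4 = 10.
This cut is saturated, so no flow can exceed 10.

10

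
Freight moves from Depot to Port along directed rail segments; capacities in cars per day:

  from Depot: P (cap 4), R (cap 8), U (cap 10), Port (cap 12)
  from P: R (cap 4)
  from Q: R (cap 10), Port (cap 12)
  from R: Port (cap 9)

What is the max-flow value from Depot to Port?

21

Augment Depot→Port: bottleneck 12, flow now 12.
Augment Depot→R→Port: bottleneck 8, flow now 20.
Augment Depot→P→R→Port: bottleneck 1, flow now 21.
No augmenting path remains; maximum flow = 21.
In the residual graph, reachable from Depot: {Depot, P, R, U}.
Min-cut edges: Depot→Port (12), R→Port (9); capacity 12 + 9 = 21.
This cut is saturated, so no flow can exceed 21.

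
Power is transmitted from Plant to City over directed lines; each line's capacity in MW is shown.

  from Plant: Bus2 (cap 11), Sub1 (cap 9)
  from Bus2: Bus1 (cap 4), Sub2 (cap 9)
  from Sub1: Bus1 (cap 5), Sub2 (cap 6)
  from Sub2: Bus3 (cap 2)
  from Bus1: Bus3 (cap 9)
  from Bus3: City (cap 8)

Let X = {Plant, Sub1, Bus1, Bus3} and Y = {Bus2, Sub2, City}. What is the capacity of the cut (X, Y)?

25

Edges leaving {Plant, Sub1, Bus1, Bus3}: Plant→Bus2 (11), Sub1→Sub2 (6), Bus3→City (8).
Cut capacity = 11 + 6 + 8 = 25.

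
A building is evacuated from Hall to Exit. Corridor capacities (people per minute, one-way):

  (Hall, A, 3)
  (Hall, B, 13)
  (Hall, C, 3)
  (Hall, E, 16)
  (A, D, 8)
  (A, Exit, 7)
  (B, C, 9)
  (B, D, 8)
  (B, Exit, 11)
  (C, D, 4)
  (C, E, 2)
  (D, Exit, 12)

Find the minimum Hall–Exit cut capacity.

Augment Hall→A→Exit: bottleneck 3, flow now 3.
Augment Hall→B→Exit: bottleneck 11, flow now 14.
Augment Hall→B→D→Exit: bottleneck 2, flow now 16.
Augment Hall→C→D→Exit: bottleneck 3, flow now 19.
No augmenting path remains; maximum flow = 19.
By max-flow min-cut, the minimum cut capacity equals the max flow.
In the residual graph, reachable from Hall: {Hall, E}.
Min-cut edges: Hall→A (3), Hall→B (13), Hall→C (3); capacity 3 + 13 + 3 = 19.

19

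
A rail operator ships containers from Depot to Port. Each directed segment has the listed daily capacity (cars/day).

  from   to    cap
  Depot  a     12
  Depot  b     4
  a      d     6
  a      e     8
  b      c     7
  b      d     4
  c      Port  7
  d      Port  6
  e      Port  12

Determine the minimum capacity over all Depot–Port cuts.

16

Augment Depot→a→d→Port: bottleneck 6, flow now 6.
Augment Depot→a→e→Port: bottleneck 6, flow now 12.
Augment Depot→b→c→Port: bottleneck 4, flow now 16.
No augmenting path remains; maximum flow = 16.
By max-flow min-cut, the minimum cut capacity equals the max flow.
In the residual graph, reachable from Depot: {Depot}.
Min-cut edges: Depot→a (12), Depot→b (4); capacity 12 + 4 = 16.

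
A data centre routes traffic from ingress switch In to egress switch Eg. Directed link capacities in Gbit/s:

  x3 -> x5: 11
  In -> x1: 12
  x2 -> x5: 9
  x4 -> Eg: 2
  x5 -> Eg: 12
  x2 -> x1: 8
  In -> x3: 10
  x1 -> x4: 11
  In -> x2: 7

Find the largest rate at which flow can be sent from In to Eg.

Augment In→x1→x4→Eg: bottleneck 2, flow now 2.
Augment In→x2→x5→Eg: bottleneck 7, flow now 9.
Augment In→x3→x5→Eg: bottleneck 5, flow now 14.
No augmenting path remains; maximum flow = 14.
In the residual graph, reachable from In: {In, x1, x2, x3, x4, x5}.
Min-cut edges: x4→Eg (2), x5→Eg (12); capacity 2 + 12 = 14.
This cut is saturated, so no flow can exceed 14.

14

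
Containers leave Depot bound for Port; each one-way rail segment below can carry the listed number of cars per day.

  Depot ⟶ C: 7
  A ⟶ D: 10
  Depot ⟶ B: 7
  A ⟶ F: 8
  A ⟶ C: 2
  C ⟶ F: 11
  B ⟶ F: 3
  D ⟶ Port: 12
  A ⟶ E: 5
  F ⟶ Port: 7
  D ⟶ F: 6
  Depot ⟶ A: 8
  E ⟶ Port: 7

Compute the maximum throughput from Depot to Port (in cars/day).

15

Augment Depot→A→D→Port: bottleneck 8, flow now 8.
Augment Depot→B→F→Port: bottleneck 3, flow now 11.
Augment Depot→C→F→Port: bottleneck 4, flow now 15.
No augmenting path remains; maximum flow = 15.
In the residual graph, reachable from Depot: {Depot, B, C, F}.
Min-cut edges: Depot→A (8), F→Port (7); capacity 8 + 7 = 15.
This cut is saturated, so no flow can exceed 15.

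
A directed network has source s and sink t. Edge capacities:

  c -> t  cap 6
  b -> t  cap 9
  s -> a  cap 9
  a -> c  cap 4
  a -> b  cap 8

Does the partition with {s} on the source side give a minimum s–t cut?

Given cut capacity: 9 = 9.
Augment s→a→b→t: bottleneck 8, flow now 8.
Augment s→a→c→t: bottleneck 1, flow now 9.
No augmenting path remains; maximum flow = 9.
Cut capacity 9 equals the max flow, so it is a minimum cut.

Yes — it is a minimum cut (capacity 9).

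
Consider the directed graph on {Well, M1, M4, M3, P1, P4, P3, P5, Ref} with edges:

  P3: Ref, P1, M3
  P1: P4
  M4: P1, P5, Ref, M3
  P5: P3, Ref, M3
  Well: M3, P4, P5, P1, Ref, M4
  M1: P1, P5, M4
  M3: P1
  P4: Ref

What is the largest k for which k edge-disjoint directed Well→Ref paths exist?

4

Assign every edge capacity 1; by Menger, the answer equals the max flow.
Path Well→Ref (+1); total 1.
Path Well→M4→Ref (+1); total 2.
Path Well→P4→Ref (+1); total 3.
Path Well→P5→Ref (+1); total 4.
No residual Well→Ref path; max flow = 4.
Certifying cut of size 4: {P4→Ref, Well→M4, Well→P5, Well→Ref}.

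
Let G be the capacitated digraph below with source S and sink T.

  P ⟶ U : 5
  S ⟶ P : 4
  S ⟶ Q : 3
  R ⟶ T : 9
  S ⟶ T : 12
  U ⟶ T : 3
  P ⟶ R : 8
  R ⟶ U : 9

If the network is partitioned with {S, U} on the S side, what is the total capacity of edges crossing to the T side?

Edges leaving {S, U}: S→P (4), S→Q (3), S→T (12), U→T (3).
Cut capacity = 4 + 3 + 12 + 3 = 22.

22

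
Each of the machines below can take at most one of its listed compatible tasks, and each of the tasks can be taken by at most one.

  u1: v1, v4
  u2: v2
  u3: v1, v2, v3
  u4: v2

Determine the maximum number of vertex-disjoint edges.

Unit-capacity flow: source→left, listed edges, right→sink; max matching = max flow.
Augmenting path u1→v1 (+1); matched 1.
Augmenting path u2→v2 (+1); matched 2.
Augmenting path u3→v3 (+1); matched 3.
No augmenting path remains; maximum matching = 3.
König certificate: {u1, u3, v2} is a vertex cover of size 3 (every listed pair touches it), so no matching can be larger.

3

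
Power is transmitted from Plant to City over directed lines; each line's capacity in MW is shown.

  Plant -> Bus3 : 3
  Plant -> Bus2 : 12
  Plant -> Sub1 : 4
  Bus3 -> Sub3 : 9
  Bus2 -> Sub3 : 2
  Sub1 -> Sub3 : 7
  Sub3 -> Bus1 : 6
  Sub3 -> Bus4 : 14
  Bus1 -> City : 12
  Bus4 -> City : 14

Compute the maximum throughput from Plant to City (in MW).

Augment Plant→Bus3→Sub3→Bus1→City: bottleneck 3, flow now 3.
Augment Plant→Bus2→Sub3→Bus1→City: bottleneck 2, flow now 5.
Augment Plant→Sub1→Sub3→Bus1→City: bottleneck 1, flow now 6.
Augment Plant→Sub1→Sub3→Bus4→City: bottleneck 3, flow now 9.
No augmenting path remains; maximum flow = 9.
In the residual graph, reachable from Plant: {Plant, Bus2}.
Min-cut edges: Plant→Bus3 (3), Plant→Sub1 (4), Bus2→Sub3 (2); capacity 3 + 4 + 2 = 9.
This cut is saturated, so no flow can exceed 9.

9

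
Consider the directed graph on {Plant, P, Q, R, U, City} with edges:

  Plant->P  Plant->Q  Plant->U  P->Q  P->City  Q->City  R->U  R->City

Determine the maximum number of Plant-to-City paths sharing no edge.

2

Assign every edge capacity 1; by Menger, the answer equals the max flow.
Path Plant→P→City (+1); total 1.
Path Plant→Q→City (+1); total 2.
No residual Plant→City path; max flow = 2.
Certifying cut of size 2: {Plant→P, Plant→Q}.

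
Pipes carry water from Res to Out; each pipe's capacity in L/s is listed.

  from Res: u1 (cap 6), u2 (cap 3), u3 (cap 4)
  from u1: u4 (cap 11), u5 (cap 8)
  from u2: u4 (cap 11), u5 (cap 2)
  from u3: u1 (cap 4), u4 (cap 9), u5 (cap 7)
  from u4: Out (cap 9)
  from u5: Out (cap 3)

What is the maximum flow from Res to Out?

Augment Res→u1→u4→Out: bottleneck 6, flow now 6.
Augment Res→u2→u4→Out: bottleneck 3, flow now 9.
Augment Res→u3→u5→Out: bottleneck 3, flow now 12.
No augmenting path remains; maximum flow = 12.
In the residual graph, reachable from Res: {Res, u1, u2, u3, u4, u5}.
Min-cut edges: u4→Out (9), u5→Out (3); capacity 9 + 3 = 12.
This cut is saturated, so no flow can exceed 12.

12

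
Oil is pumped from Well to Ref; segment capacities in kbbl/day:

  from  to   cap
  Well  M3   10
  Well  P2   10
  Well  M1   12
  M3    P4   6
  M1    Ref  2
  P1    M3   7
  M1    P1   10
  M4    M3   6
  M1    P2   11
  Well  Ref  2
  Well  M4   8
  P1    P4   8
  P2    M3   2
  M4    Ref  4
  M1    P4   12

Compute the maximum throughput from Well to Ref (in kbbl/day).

Augment Well→Ref: bottleneck 2, flow now 2.
Augment Well→M1→Ref: bottleneck 2, flow now 4.
Augment Well→M4→Ref: bottleneck 4, flow now 8.
No augmenting path remains; maximum flow = 8.
In the residual graph, reachable from Well: {Well, M1, M4, P2, P1, M3, P4}.
Min-cut edges: Well→Ref (2), M1→Ref (2), M4→Ref (4); capacity 2 + 2 + 4 = 8.
This cut is saturated, so no flow can exceed 8.

8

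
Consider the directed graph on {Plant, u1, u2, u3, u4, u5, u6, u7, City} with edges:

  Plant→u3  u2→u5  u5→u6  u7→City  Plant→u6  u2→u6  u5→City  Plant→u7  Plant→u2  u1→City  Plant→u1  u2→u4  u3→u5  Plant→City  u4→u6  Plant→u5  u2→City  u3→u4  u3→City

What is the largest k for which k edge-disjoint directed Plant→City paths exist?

Assign every edge capacity 1; by Menger, the answer equals the max flow.
Path Plant→City (+1); total 1.
Path Plant→u1→City (+1); total 2.
Path Plant→u2→City (+1); total 3.
Path Plant→u3→City (+1); total 4.
Path Plant→u5→City (+1); total 5.
Path Plant→u7→City (+1); total 6.
No residual Plant→City path; max flow = 6.
Certifying cut of size 6: {Plant→City, Plant→u1, Plant→u2, Plant→u3, Plant→u5, Plant→u7}.

6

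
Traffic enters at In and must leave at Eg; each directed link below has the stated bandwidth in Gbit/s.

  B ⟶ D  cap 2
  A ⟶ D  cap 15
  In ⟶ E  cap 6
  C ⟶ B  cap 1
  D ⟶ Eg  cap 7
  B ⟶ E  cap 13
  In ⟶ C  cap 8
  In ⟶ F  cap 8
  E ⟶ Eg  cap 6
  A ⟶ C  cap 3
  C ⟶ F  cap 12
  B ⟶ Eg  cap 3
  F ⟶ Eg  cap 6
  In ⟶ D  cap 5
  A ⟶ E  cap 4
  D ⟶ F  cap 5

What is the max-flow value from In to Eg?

Augment In→D→Eg: bottleneck 5, flow now 5.
Augment In→E→Eg: bottleneck 6, flow now 11.
Augment In→F→Eg: bottleneck 6, flow now 17.
Augment In→C→B→Eg: bottleneck 1, flow now 18.
No augmenting path remains; maximum flow = 18.
In the residual graph, reachable from In: {In, C, F}.
Min-cut edges: In→D (5), In→E (6), C→B (1), F→Eg (6); capacity 5 + 6 + 1 + 6 = 18.
This cut is saturated, so no flow can exceed 18.

18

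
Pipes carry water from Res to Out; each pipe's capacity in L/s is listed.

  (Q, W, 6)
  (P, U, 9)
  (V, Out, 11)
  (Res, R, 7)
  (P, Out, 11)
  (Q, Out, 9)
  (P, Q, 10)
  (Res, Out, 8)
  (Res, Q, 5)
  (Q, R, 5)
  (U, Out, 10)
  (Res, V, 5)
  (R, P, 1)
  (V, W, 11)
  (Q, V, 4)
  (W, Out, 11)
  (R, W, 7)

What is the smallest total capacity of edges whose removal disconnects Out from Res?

25

Augment Res→Out: bottleneck 8, flow now 8.
Augment Res→Q→Out: bottleneck 5, flow now 13.
Augment Res→V→Out: bottleneck 5, flow now 18.
Augment Res→R→P→Out: bottleneck 1, flow now 19.
Augment Res→R→W→Out: bottleneck 6, flow now 25.
No augmenting path remains; maximum flow = 25.
By max-flow min-cut, the minimum cut capacity equals the max flow.
In the residual graph, reachable from Res: {Res}.
Min-cut edges: Res→Q (5), Res→R (7), Res→V (5), Res→Out (8); capacity 5 + 7 + 5 + 8 = 25.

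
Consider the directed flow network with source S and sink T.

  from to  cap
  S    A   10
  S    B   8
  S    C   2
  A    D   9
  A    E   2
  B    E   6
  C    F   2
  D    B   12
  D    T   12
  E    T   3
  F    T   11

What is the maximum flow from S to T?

Augment S→A→D→T: bottleneck 9, flow now 9.
Augment S→A→E→T: bottleneck 1, flow now 10.
Augment S→B→E→T: bottleneck 2, flow now 12.
Augment S→C→F→T: bottleneck 2, flow now 14.
No augmenting path remains; maximum flow = 14.
In the residual graph, reachable from S: {S, A, B, E}.
Min-cut edges: S→C (2), A→D (9), E→T (3); capacity 2 + 9 + 3 = 14.
This cut is saturated, so no flow can exceed 14.

14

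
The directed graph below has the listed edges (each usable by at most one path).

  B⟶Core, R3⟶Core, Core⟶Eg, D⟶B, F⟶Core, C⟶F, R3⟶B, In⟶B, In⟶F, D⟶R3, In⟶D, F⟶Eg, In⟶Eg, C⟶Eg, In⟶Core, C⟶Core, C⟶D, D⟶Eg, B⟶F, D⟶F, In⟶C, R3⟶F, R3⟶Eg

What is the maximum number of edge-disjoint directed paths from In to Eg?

5

Assign every edge capacity 1; by Menger, the answer equals the max flow.
Path In→Eg (+1); total 1.
Path In→C→Eg (+1); total 2.
Path In→D→Eg (+1); total 3.
Path In→F→Eg (+1); total 4.
Path In→Core→Eg (+1); total 5.
No residual In→Eg path; max flow = 5.
Certifying cut of size 5: {Core→Eg, F→Eg, In→C, In→D, In→Eg}.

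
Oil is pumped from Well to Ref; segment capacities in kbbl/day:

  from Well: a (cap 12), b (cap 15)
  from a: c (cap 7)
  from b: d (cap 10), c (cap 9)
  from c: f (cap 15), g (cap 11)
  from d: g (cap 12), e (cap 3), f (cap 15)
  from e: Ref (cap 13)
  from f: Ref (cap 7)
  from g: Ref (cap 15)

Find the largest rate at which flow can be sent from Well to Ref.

22

Augment Well→a→c→f→Ref: bottleneck 7, flow now 7.
Augment Well→b→c→g→Ref: bottleneck 9, flow now 16.
Augment Well→b→d→e→Ref: bottleneck 3, flow now 19.
Augment Well→b→d→g→Ref: bottleneck 3, flow now 22.
No augmenting path remains; maximum flow = 22.
In the residual graph, reachable from Well: {Well, a}.
Min-cut edges: Well→b (15), a→c (7); capacity 15 + 7 = 22.
This cut is saturated, so no flow can exceed 22.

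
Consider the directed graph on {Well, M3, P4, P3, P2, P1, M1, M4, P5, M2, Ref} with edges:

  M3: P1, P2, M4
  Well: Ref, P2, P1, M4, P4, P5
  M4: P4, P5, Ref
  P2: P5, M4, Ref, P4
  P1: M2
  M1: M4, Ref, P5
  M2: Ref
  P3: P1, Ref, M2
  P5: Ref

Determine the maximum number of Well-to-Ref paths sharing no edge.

Assign every edge capacity 1; by Menger, the answer equals the max flow.
Path Well→Ref (+1); total 1.
Path Well→P2→Ref (+1); total 2.
Path Well→M4→Ref (+1); total 3.
Path Well→P5→Ref (+1); total 4.
Path Well→P1→M2→Ref (+1); total 5.
No residual Well→Ref path; max flow = 5.
Certifying cut of size 5: {Well→M4, Well→P1, Well→P2, Well→P5, Well→Ref}.

5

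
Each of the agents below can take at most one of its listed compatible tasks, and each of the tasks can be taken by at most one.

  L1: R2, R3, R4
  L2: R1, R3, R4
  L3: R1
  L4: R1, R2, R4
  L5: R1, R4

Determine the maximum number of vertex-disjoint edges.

4

Unit-capacity flow: source→left, listed edges, right→sink; max matching = max flow.
Augmenting path L1→R2 (+1); matched 1.
Augmenting path L2→R1 (+1); matched 2.
Augmenting path L4→R4 (+1); matched 3.
Augmenting path L3→R1→L2→R3 (+1); matched 4.
No augmenting path remains; maximum matching = 4.
König certificate: {R1, R2, R3, R4} is a vertex cover of size 4 (every listed pair touches it), so no matching can be larger.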